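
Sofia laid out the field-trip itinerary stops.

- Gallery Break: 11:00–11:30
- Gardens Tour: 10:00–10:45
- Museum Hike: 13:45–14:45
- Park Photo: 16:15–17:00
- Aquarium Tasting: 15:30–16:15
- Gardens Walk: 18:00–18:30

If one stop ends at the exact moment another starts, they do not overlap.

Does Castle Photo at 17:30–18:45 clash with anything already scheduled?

Yes — it overlaps Gardens Walk

Gardens Tour: ends 10:45 at or before Castle Photo starts 17:30 → clear.
Gallery Break: ends 11:30 at or before Castle Photo starts 17:30 → clear.
Museum Hike: ends 14:45 at or before Castle Photo starts 17:30 → clear.
Aquarium Tasting: ends 16:15 at or before Castle Photo starts 17:30 → clear.
Park Photo: ends 17:00 at or before Castle Photo starts 17:30 → clear.
Gardens Walk: starts 18:00 before Castle Photo ends 18:45, and ends 18:30 after Castle Photo starts 17:30 → overlap.
Castle Photo overlaps Gardens Walk.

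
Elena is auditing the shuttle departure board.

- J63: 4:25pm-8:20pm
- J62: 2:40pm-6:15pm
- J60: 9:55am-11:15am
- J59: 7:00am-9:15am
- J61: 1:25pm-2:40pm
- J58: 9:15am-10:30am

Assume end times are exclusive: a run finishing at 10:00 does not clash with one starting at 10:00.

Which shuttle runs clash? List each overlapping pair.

Sorted by start: J59, J58, J60, J61, J62, J63.
J58 starts exactly when J59 ends (back-to-back, no overlap), so nothing later overlaps J59 either.
J60 starts before J58 ends → J58 and J60 overlap.
J61 starts after J58 ends, so nothing later overlaps J58 either.
J61 starts after J60 ends, so nothing later overlaps J60 either.
J62 starts exactly when J61 ends (back-to-back, no overlap), so nothing later overlaps J61 either.
J63 starts before J62 ends → J62 and J63 overlap.

J58 & J60, J62 & J63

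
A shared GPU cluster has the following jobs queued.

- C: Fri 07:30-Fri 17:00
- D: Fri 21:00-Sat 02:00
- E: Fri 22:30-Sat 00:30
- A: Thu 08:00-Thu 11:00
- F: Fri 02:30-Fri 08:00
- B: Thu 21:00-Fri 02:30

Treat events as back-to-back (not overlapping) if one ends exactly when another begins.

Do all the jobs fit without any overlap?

Check each pair: they overlap iff neither finishes before the other starts.
Sorted by start: A, B, F, C, D, E.
B starts after A ends; A is clear from here.
F starts exactly when B ends (back-to-back, no overlap); B is clear from here.
C starts before F ends → F and C overlap.
That's a conflict, so the schedule is not conflict-free.

No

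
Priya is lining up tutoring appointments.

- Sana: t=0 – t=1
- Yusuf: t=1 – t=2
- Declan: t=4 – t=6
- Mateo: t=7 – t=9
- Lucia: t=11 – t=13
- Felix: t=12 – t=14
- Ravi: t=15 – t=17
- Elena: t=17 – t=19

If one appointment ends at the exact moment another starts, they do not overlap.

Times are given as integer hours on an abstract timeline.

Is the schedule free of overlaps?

Sorted by start: Sana, Yusuf, Declan, Mateo, Lucia, Felix, Ravi, Elena.
Yusuf starts exactly when Sana ends (back-to-back, no overlap); Sana is clear from here.
Declan starts after Yusuf ends; Yusuf is clear from here.
Mateo starts after Declan ends; Declan is clear from here.
Lucia starts after Mateo ends; Mateo is clear from here.
Felix starts before Lucia ends → Lucia and Felix overlap.
That's a conflict, so the schedule is not conflict-free.

No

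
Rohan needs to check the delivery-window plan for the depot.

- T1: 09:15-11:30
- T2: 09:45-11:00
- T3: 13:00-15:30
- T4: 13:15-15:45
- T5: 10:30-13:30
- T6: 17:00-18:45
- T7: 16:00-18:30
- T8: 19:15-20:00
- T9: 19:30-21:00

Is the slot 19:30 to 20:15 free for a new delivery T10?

T1: ends 11:30 at or before T10 starts 19:30 → clear.
T2: ends 11:00 at or before T10 starts 19:30 → clear.
T5: ends 13:30 at or before T10 starts 19:30 → clear.
T3: ends 15:30 at or before T10 starts 19:30 → clear.
T4: ends 15:45 at or before T10 starts 19:30 → clear.
T7: ends 18:30 at or before T10 starts 19:30 → clear.
T6: ends 18:45 at or before T10 starts 19:30 → clear.
T8: starts 19:15 before T10 ends 20:15, and ends 20:00 after T10 starts 19:30 → overlap.
T9: starts 19:30 before T10 ends 20:15, and ends 21:00 after T10 starts 19:30 → overlap.
T10 overlaps T8, T9.

No — it overlaps T8, T9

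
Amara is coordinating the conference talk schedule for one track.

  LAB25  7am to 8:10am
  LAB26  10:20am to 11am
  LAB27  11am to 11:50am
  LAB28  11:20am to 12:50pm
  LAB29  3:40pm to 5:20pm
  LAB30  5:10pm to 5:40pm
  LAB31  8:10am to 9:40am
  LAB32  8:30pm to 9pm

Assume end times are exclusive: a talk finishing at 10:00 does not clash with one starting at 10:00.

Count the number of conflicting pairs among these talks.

Check each pair: they overlap iff neither finishes before the other starts.
Sorted by start: LAB25, LAB31, LAB26, LAB27, LAB28, LAB29, LAB30, LAB32.
LAB31 starts exactly when LAB25 ends (back-to-back, no overlap); LAB25 is clear from here.
LAB26 starts after LAB31 ends; LAB31 is clear from here.
LAB27 starts exactly when LAB26 ends (back-to-back, no overlap); LAB26 is clear from here.
LAB28 starts before LAB27 ends → LAB27 and LAB28 overlap.
LAB29 starts after LAB27 ends; LAB27 is clear from here.
LAB29 starts after LAB28 ends; LAB28 is clear from here.
LAB30 starts before LAB29 ends → LAB29 and LAB30 overlap.
LAB32 starts after LAB29 ends.
LAB32 starts after LAB30 ends.
Overlapping pairs: LAB27 & LAB28, LAB29 & LAB30 — 2 in total.

2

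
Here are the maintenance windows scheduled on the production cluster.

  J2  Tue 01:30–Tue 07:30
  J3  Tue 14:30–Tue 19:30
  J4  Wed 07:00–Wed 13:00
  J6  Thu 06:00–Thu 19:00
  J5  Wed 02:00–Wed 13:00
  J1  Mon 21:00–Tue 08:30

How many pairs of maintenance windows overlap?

2

Sorted by start: J1, J2, J3, J5, J4, J6.
J2 starts before J1 ends → J1 and J2 overlap.
J3 starts after J1 ends — done with J1.
J3 starts after J2 ends — done with J2.
J5 starts after J3 ends — done with J3.
J4 starts before J5 ends → J5 and J4 overlap.
J6 starts after J5 ends.
J6 starts after J4 ends.
Overlapping pairs: J1 & J2, J4 & J5 — 2 in total.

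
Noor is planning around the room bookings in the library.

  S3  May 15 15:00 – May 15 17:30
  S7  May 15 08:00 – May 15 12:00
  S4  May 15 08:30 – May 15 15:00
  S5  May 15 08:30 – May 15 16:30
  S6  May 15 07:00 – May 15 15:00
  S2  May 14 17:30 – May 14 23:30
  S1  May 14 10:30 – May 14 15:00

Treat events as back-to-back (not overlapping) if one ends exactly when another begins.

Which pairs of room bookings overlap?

Two intervals overlap when each starts before the other ends.
Sorted by start: S1, S2, S6, S7, S4, S5, S3.
S2 starts after S1 ends, so nothing later overlaps S1 either.
S6 starts after S2 ends, so nothing later overlaps S2 either.
S7 starts before S6 ends → S6 and S7 overlap.
S4 starts before S6 ends → S6 and S4 overlap.
S5 starts before S6 ends → S6 and S5 overlap.
S3 starts exactly when S6 ends (back-to-back, no overlap).
S4 starts before S7 ends → S7 and S4 overlap.
S5 starts before S7 ends → S7 and S5 overlap.
S3 starts after S7 ends.
S5 starts before S4 ends → S4 and S5 overlap.
S3 starts exactly when S4 ends (back-to-back, no overlap).
S3 starts before S5 ends → S5 and S3 overlap.

S3 & S5, S4 & S5, S4 & S6, S4 & S7, S5 & S6, S5 & S7, S6 & S7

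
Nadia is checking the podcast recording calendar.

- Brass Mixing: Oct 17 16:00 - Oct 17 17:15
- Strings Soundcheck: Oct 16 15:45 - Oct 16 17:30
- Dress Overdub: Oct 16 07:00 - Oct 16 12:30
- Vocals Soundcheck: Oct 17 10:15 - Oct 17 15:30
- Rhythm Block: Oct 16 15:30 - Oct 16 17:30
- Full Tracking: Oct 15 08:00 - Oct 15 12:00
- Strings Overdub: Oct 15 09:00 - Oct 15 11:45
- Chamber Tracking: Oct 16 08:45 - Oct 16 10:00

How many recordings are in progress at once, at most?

2

Walk through starts and ends in time order (an end at T is processed before a start at T):
Oct 15 08:00 start Full Tracking → 1
Oct 15 09:00 start Strings Overdub → 2
Oct 15 11:45 end Strings Overdub → 1
Oct 15 12:00 end Full Tracking → 0
Oct 16 07:00 start Dress Overdub → 1
Oct 16 08:45 start Chamber Tracking → 2
Oct 16 10:00 end Chamber Tracking → 1
Oct 16 12:30 end Dress Overdub → 0
Oct 16 15:30 start Rhythm Block → 1
Oct 16 15:45 start Strings Soundcheck → 2
Oct 16 17:30 end Rhythm Block → 1
Oct 16 17:30 end Strings Soundcheck → 0
Oct 17 10:15 start Vocals Soundcheck → 1
Oct 17 15:30 end Vocals Soundcheck → 0
Oct 17 16:00 start Brass Mixing → 1
Oct 17 17:15 end Brass Mixing → 0
Peak is 2, at Oct 15 09:00 (Full Tracking, Strings Overdub).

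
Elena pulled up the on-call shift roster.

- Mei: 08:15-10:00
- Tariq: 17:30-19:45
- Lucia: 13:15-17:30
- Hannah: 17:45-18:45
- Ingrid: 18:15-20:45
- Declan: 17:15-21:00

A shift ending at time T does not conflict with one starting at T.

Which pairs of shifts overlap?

Sorted by start: Mei, Lucia, Declan, Tariq, Hannah, Ingrid.
Lucia starts after Mei ends, so Mei has no further overlaps.
Declan starts before Lucia ends → Lucia and Declan overlap.
Tariq starts exactly when Lucia ends (back-to-back, no overlap), so Lucia has no further overlaps.
Tariq starts before Declan ends → Declan and Tariq overlap.
Hannah starts before Declan ends → Declan and Hannah overlap.
Ingrid starts before Declan ends → Declan and Ingrid overlap.
Hannah starts before Tariq ends → Tariq and Hannah overlap.
Ingrid starts before Tariq ends → Tariq and Ingrid overlap.
Ingrid starts before Hannah ends → Hannah and Ingrid overlap.

Declan & Hannah, Declan & Ingrid, Declan & Lucia, Declan & Tariq, Hannah & Ingrid, Hannah & Tariq, Ingrid & Tariq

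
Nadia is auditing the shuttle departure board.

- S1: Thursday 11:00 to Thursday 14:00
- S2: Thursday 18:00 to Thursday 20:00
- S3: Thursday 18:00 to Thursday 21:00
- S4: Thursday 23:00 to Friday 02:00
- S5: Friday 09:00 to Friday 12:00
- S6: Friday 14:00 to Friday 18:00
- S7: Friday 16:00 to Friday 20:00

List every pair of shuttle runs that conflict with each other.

Sorted by start: S1, S2, S3, S4, S5, S6, S7.
S2 starts after S1 ends; S1 is clear from here.
S3 starts before S2 ends → S2 and S3 overlap.
S4 starts after S2 ends; S2 is clear from here.
S4 starts after S3 ends; S3 is clear from here.
S5 starts after S4 ends; S4 is clear from here.
S6 starts after S5 ends; S5 is clear from here.
S7 starts before S6 ends → S6 and S7 overlap.

S2 & S3, S6 & S7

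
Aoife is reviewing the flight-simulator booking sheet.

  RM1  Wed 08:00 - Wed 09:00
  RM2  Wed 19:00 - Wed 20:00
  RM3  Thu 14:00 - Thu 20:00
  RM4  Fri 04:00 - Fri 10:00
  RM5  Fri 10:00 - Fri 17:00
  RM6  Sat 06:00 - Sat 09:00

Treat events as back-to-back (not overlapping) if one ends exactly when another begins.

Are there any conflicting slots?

No

Two intervals overlap when each starts before the other ends.
Sorted by start: RM1, RM2, RM3, RM4, RM5, RM6.
RM2 starts after RM1 ends, so nothing later overlaps RM1 either.
RM3 starts after RM2 ends, so nothing later overlaps RM2 either.
RM4 starts after RM3 ends, so nothing later overlaps RM3 either.
RM5 starts exactly when RM4 ends (back-to-back, no overlap), so nothing later overlaps RM4 either.
RM6 starts after RM5 ends.
Every pair is clear; the schedule has no overlaps.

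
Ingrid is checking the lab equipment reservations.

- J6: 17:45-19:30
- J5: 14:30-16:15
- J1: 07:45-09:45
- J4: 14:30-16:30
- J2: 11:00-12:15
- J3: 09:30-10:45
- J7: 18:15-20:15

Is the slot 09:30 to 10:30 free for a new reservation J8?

No — it overlaps J1, J3

J1: starts 07:45 before J8 ends 10:30, and ends 09:45 after J8 starts 09:30 → overlap.
J3: starts 09:30 before J8 ends 10:30, and ends 10:45 after J8 starts 09:30 → overlap.
J2: starts 11:00 at or after J8 ends 10:30 → clear.
J4: starts 14:30 at or after J8 ends 10:30 → clear.
J5: starts 14:30 at or after J8 ends 10:30 → clear.
J6: starts 17:45 at or after J8 ends 10:30 → clear.
J7: starts 18:15 at or after J8 ends 10:30 → clear.
J8 overlaps J1, J3.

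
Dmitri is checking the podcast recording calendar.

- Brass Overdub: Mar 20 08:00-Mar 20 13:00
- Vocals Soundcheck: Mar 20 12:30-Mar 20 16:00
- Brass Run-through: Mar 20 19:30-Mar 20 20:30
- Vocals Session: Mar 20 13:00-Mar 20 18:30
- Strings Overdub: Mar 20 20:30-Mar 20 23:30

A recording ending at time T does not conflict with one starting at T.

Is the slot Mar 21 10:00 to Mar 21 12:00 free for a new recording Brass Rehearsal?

Brass Overdub: ends Mar 20 13:00 at or before Brass Rehearsal starts Mar 21 10:00 → clear.
Vocals Soundcheck: ends Mar 20 16:00 at or before Brass Rehearsal starts Mar 21 10:00 → clear.
Vocals Session: ends Mar 20 18:30 at or before Brass Rehearsal starts Mar 21 10:00 → clear.
Brass Run-through: ends Mar 20 20:30 at or before Brass Rehearsal starts Mar 21 10:00 → clear.
Strings Overdub: ends Mar 20 23:30 at or before Brass Rehearsal starts Mar 21 10:00 → clear.

Yes — the slot is free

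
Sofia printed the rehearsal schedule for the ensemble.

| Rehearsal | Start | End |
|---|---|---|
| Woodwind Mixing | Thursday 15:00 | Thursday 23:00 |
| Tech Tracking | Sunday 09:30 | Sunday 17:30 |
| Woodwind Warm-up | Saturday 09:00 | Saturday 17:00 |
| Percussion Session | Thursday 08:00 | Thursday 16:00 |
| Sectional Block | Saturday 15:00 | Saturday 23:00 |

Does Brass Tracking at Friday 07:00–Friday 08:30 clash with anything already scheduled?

No — it doesn't clash with anything

Percussion Session: ends Thursday 16:00 at or before Brass Tracking starts Friday 07:00 → clear.
Woodwind Mixing: ends Thursday 23:00 at or before Brass Tracking starts Friday 07:00 → clear.
Woodwind Warm-up: starts Saturday 09:00 at or after Brass Tracking ends Friday 08:30 → clear.
Sectional Block: starts Saturday 15:00 at or after Brass Tracking ends Friday 08:30 → clear.
Tech Tracking: starts Sunday 09:30 at or after Brass Tracking ends Friday 08:30 → clear.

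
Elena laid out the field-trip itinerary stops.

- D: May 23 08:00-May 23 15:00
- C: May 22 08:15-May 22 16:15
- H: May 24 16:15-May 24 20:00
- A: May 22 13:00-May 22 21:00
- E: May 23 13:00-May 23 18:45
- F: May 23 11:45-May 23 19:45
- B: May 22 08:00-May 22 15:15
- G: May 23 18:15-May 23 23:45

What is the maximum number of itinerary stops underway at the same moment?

3

Sort all start/end points and keep a running count:
May 22 08:00 start B → 1
May 22 08:15 start C → 2
May 22 13:00 start A → 3
May 22 15:15 end B → 2
May 22 16:15 end C → 1
May 22 21:00 end A → 0
May 23 08:00 start D → 1
May 23 11:45 start F → 2
May 23 13:00 start E → 3
May 23 15:00 end D → 2
May 23 18:15 start G → 3
May 23 18:45 end E → 2
May 23 19:45 end F → 1
May 23 23:45 end G → 0
May 24 16:15 start H → 1
May 24 20:00 end H → 0
Peak is 3, at May 22 13:00 (A, B, C).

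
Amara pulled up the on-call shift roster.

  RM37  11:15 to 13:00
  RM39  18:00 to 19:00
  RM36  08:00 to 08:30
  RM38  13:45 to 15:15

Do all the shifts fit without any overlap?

Yes

Sorted by start: RM36, RM37, RM38, RM39.
RM37 starts after RM36 ends; RM36 is clear from here.
RM38 starts after RM37 ends; RM37 is clear from here.
RM39 starts after RM38 ends.
Every pair is clear; the schedule has no overlaps.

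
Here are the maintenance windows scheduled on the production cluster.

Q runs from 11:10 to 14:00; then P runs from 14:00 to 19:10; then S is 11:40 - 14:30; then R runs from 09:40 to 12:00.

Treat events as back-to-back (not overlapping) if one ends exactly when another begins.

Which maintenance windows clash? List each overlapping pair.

Check each pair: they overlap iff neither finishes before the other starts.
Sorted by start: R, Q, S, P.
Q starts before R ends → R and Q overlap.
S starts before R ends → R and S overlap.
P starts after R ends.
S starts before Q ends → Q and S overlap.
P starts exactly when Q ends (back-to-back, no overlap).
P starts before S ends → S and P overlap.

P & S, Q & R, Q & S, R & S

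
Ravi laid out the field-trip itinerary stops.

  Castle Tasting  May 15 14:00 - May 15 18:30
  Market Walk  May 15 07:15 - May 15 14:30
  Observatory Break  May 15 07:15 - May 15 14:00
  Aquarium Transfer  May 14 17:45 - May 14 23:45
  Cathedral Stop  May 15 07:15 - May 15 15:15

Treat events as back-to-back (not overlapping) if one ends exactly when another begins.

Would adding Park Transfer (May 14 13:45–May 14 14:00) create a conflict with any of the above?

No — it doesn't clash with anything

Aquarium Transfer: starts May 14 17:45 at or after Park Transfer ends May 14 14:00 → clear.
Observatory Break: starts May 15 07:15 at or after Park Transfer ends May 14 14:00 → clear.
Market Walk: starts May 15 07:15 at or after Park Transfer ends May 14 14:00 → clear.
Cathedral Stop: starts May 15 07:15 at or after Park Transfer ends May 14 14:00 → clear.
Castle Tasting: starts May 15 14:00 at or after Park Transfer ends May 14 14:00 → clear.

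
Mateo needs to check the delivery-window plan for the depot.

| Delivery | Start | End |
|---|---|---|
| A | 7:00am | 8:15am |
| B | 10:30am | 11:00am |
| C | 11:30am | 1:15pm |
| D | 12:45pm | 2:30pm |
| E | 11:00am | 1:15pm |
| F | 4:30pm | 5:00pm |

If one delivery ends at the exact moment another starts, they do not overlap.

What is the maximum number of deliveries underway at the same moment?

3

Sweep the timeline, counting +1 at each start and −1 at each end (ends before starts at a tie):
7:00am start A → 1
8:15am end A → 0
10:30am start B → 1
11:00am end B → 0
11:00am start E → 1
11:30am start C → 2
12:45pm start D → 3
1:15pm end C → 2
1:15pm end E → 1
2:30pm end D → 0
4:30pm start F → 1
5:00pm end F → 0
Peak is 3, at 12:45pm (C, D, E).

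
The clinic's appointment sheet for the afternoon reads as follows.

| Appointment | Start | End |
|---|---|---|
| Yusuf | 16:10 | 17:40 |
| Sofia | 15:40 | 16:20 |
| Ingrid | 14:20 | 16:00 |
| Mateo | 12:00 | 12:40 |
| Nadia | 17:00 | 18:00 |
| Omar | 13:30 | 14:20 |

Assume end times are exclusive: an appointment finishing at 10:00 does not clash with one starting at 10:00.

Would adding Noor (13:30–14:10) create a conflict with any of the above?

Mateo: ends 12:40 at or before Noor starts 13:30 → clear.
Omar: starts 13:30 before Noor ends 14:10, and ends 14:20 after Noor starts 13:30 → overlap.
Ingrid: starts 14:20 at or after Noor ends 14:10 → clear.
Sofia: starts 15:40 at or after Noor ends 14:10 → clear.
Yusuf: starts 16:10 at or after Noor ends 14:10 → clear.
Nadia: starts 17:00 at or after Noor ends 14:10 → clear.
Noor overlaps Omar.

Yes — it overlaps Omar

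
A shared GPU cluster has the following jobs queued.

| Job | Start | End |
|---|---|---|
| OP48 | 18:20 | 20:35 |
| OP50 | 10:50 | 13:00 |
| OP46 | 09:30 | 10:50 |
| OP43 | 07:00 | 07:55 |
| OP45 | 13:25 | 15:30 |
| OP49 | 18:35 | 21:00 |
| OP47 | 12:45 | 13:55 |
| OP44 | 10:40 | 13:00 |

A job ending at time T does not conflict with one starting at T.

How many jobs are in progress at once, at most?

3

Sort all start/end points and keep a running count:
07:00 start OP43 → 1
07:55 end OP43 → 0
09:30 start OP46 → 1
10:40 start OP44 → 2
10:50 end OP46 → 1
10:50 start OP50 → 2
12:45 start OP47 → 3
13:00 end OP44 → 2
13:00 end OP50 → 1
13:25 start OP45 → 2
13:55 end OP47 → 1
15:30 end OP45 → 0
18:20 start OP48 → 1
18:35 start OP49 → 2
20:35 end OP48 → 1
21:00 end OP49 → 0
Peak is 3, at 12:45 (OP44, OP47, OP50).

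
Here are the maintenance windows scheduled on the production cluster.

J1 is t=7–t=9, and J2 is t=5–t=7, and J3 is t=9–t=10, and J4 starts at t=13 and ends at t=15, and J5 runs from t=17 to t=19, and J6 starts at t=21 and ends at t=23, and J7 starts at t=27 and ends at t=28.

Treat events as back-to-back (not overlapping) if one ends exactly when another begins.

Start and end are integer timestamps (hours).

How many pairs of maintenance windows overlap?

Two intervals overlap when each starts before the other ends.
Sorted by start: J2, J1, J3, J4, J5, J6, J7.
J1 starts exactly when J2 ends (back-to-back, no overlap), so nothing later overlaps J2 either.
J3 starts exactly when J1 ends (back-to-back, no overlap), so nothing later overlaps J1 either.
J4 starts after J3 ends, so nothing later overlaps J3 either.
J5 starts after J4 ends, so nothing later overlaps J4 either.
J6 starts after J5 ends, so nothing later overlaps J5 either.
J7 starts after J6 ends.
No pair overlaps.

0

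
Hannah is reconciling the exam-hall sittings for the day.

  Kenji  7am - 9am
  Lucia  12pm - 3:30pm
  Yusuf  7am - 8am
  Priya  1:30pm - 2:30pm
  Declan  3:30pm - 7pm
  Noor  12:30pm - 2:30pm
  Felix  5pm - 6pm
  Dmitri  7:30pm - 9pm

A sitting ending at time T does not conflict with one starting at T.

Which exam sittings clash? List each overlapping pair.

Two intervals overlap when each starts before the other ends.
Sorted by start: Kenji, Yusuf, Lucia, Noor, Priya, Declan, Felix, Dmitri.
Yusuf starts before Kenji ends → Kenji and Yusuf overlap.
Lucia starts after Kenji ends, so Kenji has no further overlaps.
Lucia starts after Yusuf ends, so Yusuf has no further overlaps.
Noor starts before Lucia ends → Lucia and Noor overlap.
Priya starts before Lucia ends → Lucia and Priya overlap.
Declan starts exactly when Lucia ends (back-to-back, no overlap), so Lucia has no further overlaps.
Priya starts before Noor ends → Noor and Priya overlap.
Declan starts after Noor ends, so Noor has no further overlaps.
Declan starts after Priya ends, so Priya has no further overlaps.
Felix starts before Declan ends → Declan and Felix overlap.
Dmitri starts after Declan ends.
Dmitri starts after Felix ends.

Declan & Felix, Kenji & Yusuf, Lucia & Noor, Lucia & Priya, Noor & Priya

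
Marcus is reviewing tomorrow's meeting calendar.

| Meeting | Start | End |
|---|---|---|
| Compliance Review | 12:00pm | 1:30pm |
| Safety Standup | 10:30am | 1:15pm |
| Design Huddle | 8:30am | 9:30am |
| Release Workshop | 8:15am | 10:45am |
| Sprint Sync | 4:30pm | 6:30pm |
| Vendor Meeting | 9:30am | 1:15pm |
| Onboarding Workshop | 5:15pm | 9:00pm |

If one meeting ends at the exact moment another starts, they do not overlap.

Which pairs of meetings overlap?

Sorted by start: Release Workshop, Design Huddle, Vendor Meeting, Safety Standup, Compliance Review, Sprint Sync, Onboarding Workshop.
Design Huddle starts before Release Workshop ends → Release Workshop and Design Huddle overlap.
Vendor Meeting starts before Release Workshop ends → Release Workshop and Vendor Meeting overlap.
Safety Standup starts before Release Workshop ends → Release Workshop and Safety Standup overlap.
Compliance Review starts after Release Workshop ends, so nothing later overlaps Release Workshop either.
Vendor Meeting starts exactly when Design Huddle ends (back-to-back, no overlap), so nothing later overlaps Design Huddle either.
Safety Standup starts before Vendor Meeting ends → Vendor Meeting and Safety Standup overlap.
Compliance Review starts before Vendor Meeting ends → Vendor Meeting and Compliance Review overlap.
Sprint Sync starts after Vendor Meeting ends, so nothing later overlaps Vendor Meeting either.
Compliance Review starts before Safety Standup ends → Safety Standup and Compliance Review overlap.
Sprint Sync starts after Safety Standup ends, so nothing later overlaps Safety Standup either.
Sprint Sync starts after Compliance Review ends, so nothing later overlaps Compliance Review either.
Onboarding Workshop starts before Sprint Sync ends → Sprint Sync and Onboarding Workshop overlap.

Compliance Review & Safety Standup, Compliance Review & Vendor Meeting, Design Huddle & Release Workshop, Onboarding Workshop & Sprint Sync, Release Workshop & Safety Standup, Release Workshop & Vendor Meeting, Safety Standup & Vendor Meeting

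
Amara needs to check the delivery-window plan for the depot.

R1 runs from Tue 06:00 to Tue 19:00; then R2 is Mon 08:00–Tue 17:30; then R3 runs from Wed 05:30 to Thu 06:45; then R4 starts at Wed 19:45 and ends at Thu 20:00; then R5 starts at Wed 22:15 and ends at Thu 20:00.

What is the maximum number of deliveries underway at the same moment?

Sort all start/end points and keep a running count:
Mon 08:00 start R2 → 1
Tue 06:00 start R1 → 2
Tue 17:30 end R2 → 1
Tue 19:00 end R1 → 0
Wed 05:30 start R3 → 1
Wed 19:45 start R4 → 2
Wed 22:15 start R5 → 3
Thu 06:45 end R3 → 2
Thu 20:00 end R4 → 1
Thu 20:00 end R5 → 0
Peak is 3, at Wed 22:15 (R3, R4, R5).

3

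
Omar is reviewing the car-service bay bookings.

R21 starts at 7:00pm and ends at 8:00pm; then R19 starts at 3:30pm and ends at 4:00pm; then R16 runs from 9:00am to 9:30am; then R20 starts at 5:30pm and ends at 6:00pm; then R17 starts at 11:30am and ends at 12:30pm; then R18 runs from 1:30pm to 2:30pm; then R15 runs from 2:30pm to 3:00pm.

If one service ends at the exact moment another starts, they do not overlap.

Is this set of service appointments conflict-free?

Yes

Sorted by start: R16, R17, R18, R15, R19, R20, R21.
R17 starts after R16 ends; R16 is clear from here.
R18 starts after R17 ends; R17 is clear from here.
R15 starts exactly when R18 ends (back-to-back, no overlap); R18 is clear from here.
R19 starts after R15 ends; R15 is clear from here.
R20 starts after R19 ends; R19 is clear from here.
R21 starts after R20 ends.
Every pair is clear; the schedule has no overlaps.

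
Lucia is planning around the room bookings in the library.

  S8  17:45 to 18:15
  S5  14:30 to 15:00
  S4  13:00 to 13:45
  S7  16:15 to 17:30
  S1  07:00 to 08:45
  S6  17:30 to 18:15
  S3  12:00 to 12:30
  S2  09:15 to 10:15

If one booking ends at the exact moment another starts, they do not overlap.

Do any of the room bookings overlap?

Sorted by start: S1, S2, S3, S4, S5, S7, S6, S8.
S2 starts after S1 ends; S1 is clear from here.
S3 starts after S2 ends; S2 is clear from here.
S4 starts after S3 ends; S3 is clear from here.
S5 starts after S4 ends; S4 is clear from here.
S7 starts after S5 ends; S5 is clear from here.
S6 starts exactly when S7 ends (back-to-back, no overlap); S7 is clear from here.
S8 starts before S6 ends → S6 and S8 overlap.
That's a conflict, so the schedule is not conflict-free.

Yes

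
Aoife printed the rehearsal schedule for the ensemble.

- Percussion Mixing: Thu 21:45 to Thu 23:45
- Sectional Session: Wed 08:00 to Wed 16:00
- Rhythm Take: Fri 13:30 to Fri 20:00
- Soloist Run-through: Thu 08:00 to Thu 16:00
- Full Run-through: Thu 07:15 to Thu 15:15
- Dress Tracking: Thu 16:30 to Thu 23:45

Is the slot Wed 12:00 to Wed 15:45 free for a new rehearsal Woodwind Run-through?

No — it overlaps Sectional Session

Sectional Session: starts Wed 08:00 before Woodwind Run-through ends Wed 15:45, and ends Wed 16:00 after Woodwind Run-through starts Wed 12:00 → overlap.
Full Run-through: starts Thu 07:15 at or after Woodwind Run-through ends Wed 15:45 → clear.
Soloist Run-through: starts Thu 08:00 at or after Woodwind Run-through ends Wed 15:45 → clear.
Dress Tracking: starts Thu 16:30 at or after Woodwind Run-through ends Wed 15:45 → clear.
Percussion Mixing: starts Thu 21:45 at or after Woodwind Run-through ends Wed 15:45 → clear.
Rhythm Take: starts Fri 13:30 at or after Woodwind Run-through ends Wed 15:45 → clear.
Woodwind Run-through overlaps Sectional Session.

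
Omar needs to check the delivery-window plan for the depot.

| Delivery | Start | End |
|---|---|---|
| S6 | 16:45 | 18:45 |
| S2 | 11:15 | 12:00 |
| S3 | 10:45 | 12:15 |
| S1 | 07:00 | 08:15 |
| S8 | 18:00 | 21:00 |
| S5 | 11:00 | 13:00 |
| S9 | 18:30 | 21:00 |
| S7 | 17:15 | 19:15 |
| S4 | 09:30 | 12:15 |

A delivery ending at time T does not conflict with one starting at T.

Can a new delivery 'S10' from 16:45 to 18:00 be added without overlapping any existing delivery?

No — it overlaps S6, S7

S1: ends 08:15 at or before S10 starts 16:45 → clear.
S4: ends 12:15 at or before S10 starts 16:45 → clear.
S3: ends 12:15 at or before S10 starts 16:45 → clear.
S5: ends 13:00 at or before S10 starts 16:45 → clear.
S2: ends 12:00 at or before S10 starts 16:45 → clear.
S6: starts 16:45 before S10 ends 18:00, and ends 18:45 after S10 starts 16:45 → overlap.
S7: starts 17:15 before S10 ends 18:00, and ends 19:15 after S10 starts 16:45 → overlap.
S8: starts 18:00 at or after S10 ends 18:00 → clear.
S9: starts 18:30 at or after S10 ends 18:00 → clear.
S10 overlaps S6, S7.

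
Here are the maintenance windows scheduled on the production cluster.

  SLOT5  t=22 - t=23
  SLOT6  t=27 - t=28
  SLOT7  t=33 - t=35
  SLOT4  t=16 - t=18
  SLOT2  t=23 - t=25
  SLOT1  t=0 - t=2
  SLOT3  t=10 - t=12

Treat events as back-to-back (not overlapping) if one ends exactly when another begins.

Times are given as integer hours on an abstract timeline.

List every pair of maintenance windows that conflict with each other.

none

Two intervals overlap when each starts before the other ends.
Sorted by start: SLOT1, SLOT3, SLOT4, SLOT5, SLOT2, SLOT6, SLOT7.
SLOT3 starts after SLOT1 ends, so nothing later overlaps SLOT1 either.
SLOT4 starts after SLOT3 ends, so nothing later overlaps SLOT3 either.
SLOT5 starts after SLOT4 ends, so nothing later overlaps SLOT4 either.
SLOT2 starts exactly when SLOT5 ends (back-to-back, no overlap), so nothing later overlaps SLOT5 either.
SLOT6 starts after SLOT2 ends, so nothing later overlaps SLOT2 either.
SLOT7 starts after SLOT6 ends.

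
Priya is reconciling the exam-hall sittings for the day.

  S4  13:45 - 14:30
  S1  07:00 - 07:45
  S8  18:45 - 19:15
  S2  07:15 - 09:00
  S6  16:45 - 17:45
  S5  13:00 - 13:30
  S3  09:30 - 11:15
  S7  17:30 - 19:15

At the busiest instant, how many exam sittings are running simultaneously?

2

Walk through starts and ends in time order (an end at T is processed before a start at T):
07:00 start S1 → 1
07:15 start S2 → 2
07:45 end S1 → 1
09:00 end S2 → 0
09:30 start S3 → 1
11:15 end S3 → 0
13:00 start S5 → 1
13:30 end S5 → 0
13:45 start S4 → 1
14:30 end S4 → 0
16:45 start S6 → 1
17:30 start S7 → 2
17:45 end S6 → 1
18:45 start S8 → 2
19:15 end S7 → 1
19:15 end S8 → 0
Peak is 2, at 07:15 (S1, S2).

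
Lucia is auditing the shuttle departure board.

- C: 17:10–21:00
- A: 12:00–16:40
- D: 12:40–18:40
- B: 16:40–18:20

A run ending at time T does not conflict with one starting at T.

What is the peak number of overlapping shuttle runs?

Sweep the timeline, counting +1 at each start and −1 at each end (ends before starts at a tie):
12:00 start A → 1
12:40 start D → 2
16:40 end A → 1
16:40 start B → 2
17:10 start C → 3
18:20 end B → 2
18:40 end D → 1
21:00 end C → 0
Peak is 3, at 17:10 (B, C, D).

3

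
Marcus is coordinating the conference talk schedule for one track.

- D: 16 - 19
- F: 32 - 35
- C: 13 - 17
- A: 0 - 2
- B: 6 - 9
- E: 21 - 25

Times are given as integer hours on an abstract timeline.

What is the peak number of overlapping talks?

Sort all start/end points and keep a running count:
0 start A → 1
2 end A → 0
6 start B → 1
9 end B → 0
13 start C → 1
16 start D → 2
17 end C → 1
19 end D → 0
21 start E → 1
25 end E → 0
32 start F → 1
35 end F → 0
Peak is 2, at 16 (C, D).

2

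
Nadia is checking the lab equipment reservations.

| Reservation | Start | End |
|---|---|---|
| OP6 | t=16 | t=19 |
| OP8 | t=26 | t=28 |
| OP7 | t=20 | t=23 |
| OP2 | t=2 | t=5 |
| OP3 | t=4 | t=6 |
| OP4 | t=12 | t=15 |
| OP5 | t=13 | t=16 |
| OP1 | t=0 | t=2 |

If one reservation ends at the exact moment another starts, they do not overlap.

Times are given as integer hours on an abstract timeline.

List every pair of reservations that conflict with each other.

Sorted by start: OP1, OP2, OP3, OP4, OP5, OP6, OP7, OP8.
OP2 starts exactly when OP1 ends (back-to-back, no overlap), so nothing later overlaps OP1 either.
OP3 starts before OP2 ends → OP2 and OP3 overlap.
OP4 starts after OP2 ends, so nothing later overlaps OP2 either.
OP4 starts after OP3 ends, so nothing later overlaps OP3 either.
OP5 starts before OP4 ends → OP4 and OP5 overlap.
OP6 starts after OP4 ends, so nothing later overlaps OP4 either.
OP6 starts exactly when OP5 ends (back-to-back, no overlap), so nothing later overlaps OP5 either.
OP7 starts after OP6 ends, so nothing later overlaps OP6 either.
OP8 starts after OP7 ends.

OP2 & OP3, OP4 & OP5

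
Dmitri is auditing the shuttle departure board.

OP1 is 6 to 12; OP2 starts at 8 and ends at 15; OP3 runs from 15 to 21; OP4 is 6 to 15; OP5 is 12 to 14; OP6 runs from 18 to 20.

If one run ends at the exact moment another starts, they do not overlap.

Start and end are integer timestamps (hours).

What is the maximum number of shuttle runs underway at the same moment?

3

Sort all start/end points and keep a running count:
6 start OP1 → 1
6 start OP4 → 2
8 start OP2 → 3
12 end OP1 → 2
12 start OP5 → 3
14 end OP5 → 2
15 end OP2 → 1
15 end OP4 → 0
15 start OP3 → 1
18 start OP6 → 2
20 end OP6 → 1
21 end OP3 → 0
Peak is 3, at 8 (OP1, OP2, OP4).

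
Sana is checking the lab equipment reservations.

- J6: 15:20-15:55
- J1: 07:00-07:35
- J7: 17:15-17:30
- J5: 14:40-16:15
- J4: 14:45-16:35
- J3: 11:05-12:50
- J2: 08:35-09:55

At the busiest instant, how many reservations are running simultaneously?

3

Walk through starts and ends in time order (an end at T is processed before a start at T):
07:00 start J1 → 1
07:35 end J1 → 0
08:35 start J2 → 1
09:55 end J2 → 0
11:05 start J3 → 1
12:50 end J3 → 0
14:40 start J5 → 1
14:45 start J4 → 2
15:20 start J6 → 3
15:55 end J6 → 2
16:15 end J5 → 1
16:35 end J4 → 0
17:15 start J7 → 1
17:30 end J7 → 0
Peak is 3, at 15:20 (J4, J5, J6).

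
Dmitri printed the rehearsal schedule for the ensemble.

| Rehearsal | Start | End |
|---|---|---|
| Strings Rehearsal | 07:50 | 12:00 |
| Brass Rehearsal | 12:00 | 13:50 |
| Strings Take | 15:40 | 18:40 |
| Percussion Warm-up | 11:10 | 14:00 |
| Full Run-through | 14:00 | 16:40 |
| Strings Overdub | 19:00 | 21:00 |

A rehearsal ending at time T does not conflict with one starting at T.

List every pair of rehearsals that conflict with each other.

Sorted by start: Strings Rehearsal, Percussion Warm-up, Brass Rehearsal, Full Run-through, Strings Take, Strings Overdub.
Percussion Warm-up starts before Strings Rehearsal ends → Strings Rehearsal and Percussion Warm-up overlap.
Brass Rehearsal starts exactly when Strings Rehearsal ends (back-to-back, no overlap) — done with Strings Rehearsal.
Brass Rehearsal starts before Percussion Warm-up ends → Percussion Warm-up and Brass Rehearsal overlap.
Full Run-through starts exactly when Percussion Warm-up ends (back-to-back, no overlap) — done with Percussion Warm-up.
Full Run-through starts after Brass Rehearsal ends — done with Brass Rehearsal.
Strings Take starts before Full Run-through ends → Full Run-through and Strings Take overlap.
Strings Overdub starts after Full Run-through ends.
Strings Overdub starts after Strings Take ends.

Brass Rehearsal & Percussion Warm-up, Full Run-through & Strings Take, Percussion Warm-up & Strings Rehearsal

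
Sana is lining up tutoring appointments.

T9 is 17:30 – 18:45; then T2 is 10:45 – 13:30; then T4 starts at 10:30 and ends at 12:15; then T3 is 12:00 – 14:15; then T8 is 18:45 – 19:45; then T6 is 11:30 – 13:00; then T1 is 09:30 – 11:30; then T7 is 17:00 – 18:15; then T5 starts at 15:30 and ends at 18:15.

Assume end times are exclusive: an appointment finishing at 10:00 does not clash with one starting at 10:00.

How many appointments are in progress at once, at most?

4

Sweep the timeline, counting +1 at each start and −1 at each end (ends before starts at a tie):
09:30 start T1 → 1
10:30 start T4 → 2
10:45 start T2 → 3
11:30 end T1 → 2
11:30 start T6 → 3
12:00 start T3 → 4
12:15 end T4 → 3
13:00 end T6 → 2
13:30 end T2 → 1
14:15 end T3 → 0
15:30 start T5 → 1
17:00 start T7 → 2
17:30 start T9 → 3
18:15 end T5 → 2
18:15 end T7 → 1
18:45 end T9 → 0
18:45 start T8 → 1
19:45 end T8 → 0
Peak is 4, at 12:00 (T2, T3, T4, T6).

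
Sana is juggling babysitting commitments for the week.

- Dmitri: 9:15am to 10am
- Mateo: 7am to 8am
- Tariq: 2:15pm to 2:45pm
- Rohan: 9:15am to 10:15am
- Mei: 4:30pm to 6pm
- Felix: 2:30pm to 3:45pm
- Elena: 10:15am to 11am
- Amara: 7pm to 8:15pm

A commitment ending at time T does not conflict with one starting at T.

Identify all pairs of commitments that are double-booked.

Check each pair: they overlap iff neither finishes before the other starts.
Sorted by start: Mateo, Rohan, Dmitri, Elena, Tariq, Felix, Mei, Amara.
Rohan starts after Mateo ends, so Mateo has no further overlaps.
Dmitri starts before Rohan ends → Rohan and Dmitri overlap.
Elena starts exactly when Rohan ends (back-to-back, no overlap), so Rohan has no further overlaps.
Elena starts after Dmitri ends, so Dmitri has no further overlaps.
Tariq starts after Elena ends, so Elena has no further overlaps.
Felix starts before Tariq ends → Tariq and Felix overlap.
Mei starts after Tariq ends, so Tariq has no further overlaps.
Mei starts after Felix ends, so Felix has no further overlaps.
Amara starts after Mei ends.

Dmitri & Rohan, Felix & Tariq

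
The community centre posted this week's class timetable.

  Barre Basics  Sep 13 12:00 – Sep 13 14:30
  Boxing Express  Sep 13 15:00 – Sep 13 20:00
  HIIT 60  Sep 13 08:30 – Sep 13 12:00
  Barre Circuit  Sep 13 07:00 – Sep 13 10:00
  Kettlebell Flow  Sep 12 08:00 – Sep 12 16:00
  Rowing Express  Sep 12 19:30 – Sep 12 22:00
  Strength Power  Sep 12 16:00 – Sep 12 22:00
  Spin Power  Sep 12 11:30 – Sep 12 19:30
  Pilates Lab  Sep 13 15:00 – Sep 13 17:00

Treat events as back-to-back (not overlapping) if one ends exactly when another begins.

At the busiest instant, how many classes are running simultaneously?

2

Sweep the timeline, counting +1 at each start and −1 at each end (ends before starts at a tie):
Sep 12 08:00 start Kettlebell Flow → 1
Sep 12 11:30 start Spin Power → 2
Sep 12 16:00 end Kettlebell Flow → 1
Sep 12 16:00 start Strength Power → 2
Sep 12 19:30 end Spin Power → 1
Sep 12 19:30 start Rowing Express → 2
Sep 12 22:00 end Rowing Express → 1
Sep 12 22:00 end Strength Power → 0
Sep 13 07:00 start Barre Circuit → 1
Sep 13 08:30 start HIIT 60 → 2
Sep 13 10:00 end Barre Circuit → 1
Sep 13 12:00 end HIIT 60 → 0
Sep 13 12:00 start Barre Basics → 1
Sep 13 14:30 end Barre Basics → 0
Sep 13 15:00 start Boxing Express → 1
Sep 13 15:00 start Pilates Lab → 2
Sep 13 17:00 end Pilates Lab → 1
Sep 13 20:00 end Boxing Express → 0
Peak is 2, at Sep 12 11:30 (Kettlebell Flow, Spin Power).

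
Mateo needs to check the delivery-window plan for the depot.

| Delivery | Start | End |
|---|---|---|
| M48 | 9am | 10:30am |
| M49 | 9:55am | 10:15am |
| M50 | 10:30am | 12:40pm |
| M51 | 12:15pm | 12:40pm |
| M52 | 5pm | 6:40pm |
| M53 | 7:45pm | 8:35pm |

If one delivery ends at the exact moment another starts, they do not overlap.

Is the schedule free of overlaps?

Check each pair: they overlap iff neither finishes before the other starts.
Sorted by start: M48, M49, M50, M51, M52, M53.
M49 starts before M48 ends → M48 and M49 overlap.
That's a conflict, so the schedule is not conflict-free.

No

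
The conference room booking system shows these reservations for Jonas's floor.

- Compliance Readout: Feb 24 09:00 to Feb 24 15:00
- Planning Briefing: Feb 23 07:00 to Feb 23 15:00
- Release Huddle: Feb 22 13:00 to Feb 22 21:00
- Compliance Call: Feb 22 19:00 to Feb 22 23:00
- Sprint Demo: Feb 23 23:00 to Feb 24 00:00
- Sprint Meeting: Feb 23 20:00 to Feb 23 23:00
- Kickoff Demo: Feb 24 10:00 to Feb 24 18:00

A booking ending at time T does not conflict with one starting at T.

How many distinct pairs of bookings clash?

2

Sorted by start: Release Huddle, Compliance Call, Planning Briefing, Sprint Meeting, Sprint Demo, Compliance Readout, Kickoff Demo.
Compliance Call starts before Release Huddle ends → Release Huddle and Compliance Call overlap.
Planning Briefing starts after Release Huddle ends, so nothing later overlaps Release Huddle either.
Planning Briefing starts after Compliance Call ends, so nothing later overlaps Compliance Call either.
Sprint Meeting starts after Planning Briefing ends, so nothing later overlaps Planning Briefing either.
Sprint Demo starts exactly when Sprint Meeting ends (back-to-back, no overlap), so nothing later overlaps Sprint Meeting either.
Compliance Readout starts after Sprint Demo ends, so nothing later overlaps Sprint Demo either.
Kickoff Demo starts before Compliance Readout ends → Compliance Readout and Kickoff Demo overlap.
Overlapping pairs: Compliance Call & Release Huddle, Compliance Readout & Kickoff Demo — 2 in total.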